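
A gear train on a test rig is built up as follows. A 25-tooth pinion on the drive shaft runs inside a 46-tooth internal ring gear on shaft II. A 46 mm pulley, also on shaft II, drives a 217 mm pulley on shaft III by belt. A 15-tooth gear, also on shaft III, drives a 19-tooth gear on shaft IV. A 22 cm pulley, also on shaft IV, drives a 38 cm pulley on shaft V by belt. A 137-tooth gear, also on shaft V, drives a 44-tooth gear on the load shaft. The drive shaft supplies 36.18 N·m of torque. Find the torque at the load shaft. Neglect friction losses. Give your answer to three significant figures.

internal gear 46/25 = 1.84 → τ = 36.18·1.84 = 66.571 N·m
belt 217/46 = 4.7174 → τ = 66.571·4.7174 = 314.04 N·m
gear mesh 19/15 = 1.2667 → τ = 314.04·1.2667 = 397.79 N·m
belt 38/22 = 1.7273 → τ = 397.79·1.7273 = 687.09 N·m
gear mesh 44/137 = 0.32117 → τ = 687.09·0.32117 = 220.67 N·m

221 N·m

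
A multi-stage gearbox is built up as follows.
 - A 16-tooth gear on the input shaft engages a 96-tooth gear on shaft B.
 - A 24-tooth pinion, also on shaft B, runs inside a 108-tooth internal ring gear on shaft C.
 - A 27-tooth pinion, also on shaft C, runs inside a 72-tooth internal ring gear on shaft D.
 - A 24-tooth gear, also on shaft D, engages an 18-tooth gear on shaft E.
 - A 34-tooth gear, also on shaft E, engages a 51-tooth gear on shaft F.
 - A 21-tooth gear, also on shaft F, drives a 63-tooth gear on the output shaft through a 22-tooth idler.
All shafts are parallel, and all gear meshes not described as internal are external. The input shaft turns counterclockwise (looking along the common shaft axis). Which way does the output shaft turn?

the input shaft → shaft B: external mesh, 1 reversal → CW.
shaft B → shaft C: internal mesh, same direction → CW.
shaft C → shaft D: internal mesh, same direction → CW.
shaft D → shaft E: external mesh, 1 reversal → CCW.
shaft E → shaft F: external mesh, 1 reversal → CW.
shaft F → the output shaft: driver → idler → driven is 2 external meshes, 2 reversals → CW.
5 reversals in total — an odd number — so the output shaft turns opposite to the input shaft.

clockwise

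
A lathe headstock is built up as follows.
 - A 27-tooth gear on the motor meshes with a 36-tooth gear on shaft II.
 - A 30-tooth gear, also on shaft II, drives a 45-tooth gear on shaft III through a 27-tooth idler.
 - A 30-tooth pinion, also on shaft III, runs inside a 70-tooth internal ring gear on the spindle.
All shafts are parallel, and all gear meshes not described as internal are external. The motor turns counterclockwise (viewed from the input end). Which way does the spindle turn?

clockwise

the motor → shaft II: external mesh, 1 reversal → CW.
shaft II → shaft III: driver → idler → driven is 2 external meshes, 2 reversals → CW.
shaft III → the spindle: internal mesh, same direction → CW.
3 reversals in total — an odd number — so the spindle turns opposite to the motor.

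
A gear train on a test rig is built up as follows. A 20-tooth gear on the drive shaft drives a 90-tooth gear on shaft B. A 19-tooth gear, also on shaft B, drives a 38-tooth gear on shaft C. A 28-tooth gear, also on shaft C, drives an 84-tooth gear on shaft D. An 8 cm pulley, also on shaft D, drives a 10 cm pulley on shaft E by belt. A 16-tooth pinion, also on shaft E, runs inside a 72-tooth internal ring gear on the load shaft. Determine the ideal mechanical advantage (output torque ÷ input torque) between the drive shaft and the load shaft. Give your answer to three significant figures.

Each stage contributes driven/driver: gear mesh 90/20 = 4.5, gear mesh 38/19 = 2, gear mesh 84/28 = 3, belt 10/8 = 1.25, internal gear 72/16 = 4.5.
Overall: 4.5 × 2 × 3 × 1.25 × 4.5 = 151.88.

152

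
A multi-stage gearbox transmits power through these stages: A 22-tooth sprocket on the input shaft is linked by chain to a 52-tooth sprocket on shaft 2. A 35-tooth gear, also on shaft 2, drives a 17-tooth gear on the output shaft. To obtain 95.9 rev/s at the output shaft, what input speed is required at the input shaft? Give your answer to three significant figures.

Overall ratio R = 2.3636 × 0.48571 = 1.1481.
Required input speed = output speed × R = 95.9 × 1.1481 = 110.1 rev/s.

110 rev/s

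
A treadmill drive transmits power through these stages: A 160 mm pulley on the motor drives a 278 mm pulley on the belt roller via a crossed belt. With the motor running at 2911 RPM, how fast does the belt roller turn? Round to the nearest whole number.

1675 RPM

Belt: ratio = 278/160 = 1.7375, so the belt roller turns at 2911 / 1.7375 = 1675.4 RPM.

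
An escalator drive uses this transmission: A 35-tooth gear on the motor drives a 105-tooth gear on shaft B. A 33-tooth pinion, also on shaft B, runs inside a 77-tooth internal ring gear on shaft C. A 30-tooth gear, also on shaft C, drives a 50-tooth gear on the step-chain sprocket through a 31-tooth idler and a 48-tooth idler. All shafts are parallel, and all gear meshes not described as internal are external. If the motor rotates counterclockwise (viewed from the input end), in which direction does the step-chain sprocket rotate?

counterclockwise

the motor → shaft B: external mesh, 1 reversal → CW.
shaft B → shaft C: internal mesh, same direction → CW.
shaft C → the step-chain sprocket: driver → idler → idler → driven is 3 external meshes, 3 reversals → CCW.
4 reversals in total — an even number — so the step-chain sprocket turns the same way as the motor.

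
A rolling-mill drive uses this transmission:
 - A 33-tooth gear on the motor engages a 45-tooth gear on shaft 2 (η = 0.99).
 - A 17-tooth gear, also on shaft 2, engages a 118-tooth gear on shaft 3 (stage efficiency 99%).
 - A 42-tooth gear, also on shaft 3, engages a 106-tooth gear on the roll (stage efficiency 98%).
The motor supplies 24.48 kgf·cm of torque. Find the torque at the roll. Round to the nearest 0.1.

561.7 kgf·cm

Gear mesh: ratio = 45/33 = 1.3636; torque at shaft 2 = 24.48 × 1.3636 × 0.99 = 33.048 kgf·cm.
Gear mesh: ratio = 118/17 = 6.9412; torque at shaft 3 = 33.048 × 6.9412 × 0.99 = 227.1 kgf·cm.
Gear mesh: ratio = 106/42 = 2.5238; torque at the roll = 227.1 × 2.5238 × 0.98 = 561.69 kgf·cm.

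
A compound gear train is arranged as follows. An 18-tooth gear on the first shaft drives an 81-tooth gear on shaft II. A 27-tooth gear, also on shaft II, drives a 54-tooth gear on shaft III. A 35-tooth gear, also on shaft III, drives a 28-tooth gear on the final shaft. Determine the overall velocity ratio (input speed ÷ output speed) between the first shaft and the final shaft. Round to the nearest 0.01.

7.20

Each stage contributes driven/driver: gear mesh 81/18 = 4.5, gear mesh 54/27 = 2, gear mesh 28/35 = 0.8.
Overall: 4.5 × 2 × 0.8 = 7.2.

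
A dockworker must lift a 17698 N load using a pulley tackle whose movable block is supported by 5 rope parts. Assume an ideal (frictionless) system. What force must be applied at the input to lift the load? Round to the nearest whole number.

Block-and-tackle MA = number of supporting rope parts = 5.
Effort = load / MA = 17698 / 5 = 3539.6 N.

3540 N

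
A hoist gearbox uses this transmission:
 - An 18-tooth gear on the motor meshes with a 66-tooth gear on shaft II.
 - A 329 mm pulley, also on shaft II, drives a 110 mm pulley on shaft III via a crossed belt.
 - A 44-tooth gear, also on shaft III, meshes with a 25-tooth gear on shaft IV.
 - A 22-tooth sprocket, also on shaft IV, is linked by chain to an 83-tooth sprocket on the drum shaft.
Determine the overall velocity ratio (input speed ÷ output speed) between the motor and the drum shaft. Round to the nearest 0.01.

2.63

Each stage contributes driven/driver: gear mesh 66/18 = 3.6667, belt 110/329 = 0.33435, gear mesh 25/44 = 0.56818, chain 83/22 = 3.7727.
Overall: 3.6667 × 0.33435 × 0.56818 × 3.7727 = 2.6279.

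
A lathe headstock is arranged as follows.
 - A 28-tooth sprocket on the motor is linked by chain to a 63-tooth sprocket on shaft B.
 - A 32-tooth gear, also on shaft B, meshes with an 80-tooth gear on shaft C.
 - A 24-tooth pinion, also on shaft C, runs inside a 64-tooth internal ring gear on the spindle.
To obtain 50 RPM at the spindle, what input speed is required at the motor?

750 RPM

Overall ratio R = 2.25 × 2.5 × 2.6667 = 15.
Required input speed = output speed × R = 50 × 15 = 750 RPM.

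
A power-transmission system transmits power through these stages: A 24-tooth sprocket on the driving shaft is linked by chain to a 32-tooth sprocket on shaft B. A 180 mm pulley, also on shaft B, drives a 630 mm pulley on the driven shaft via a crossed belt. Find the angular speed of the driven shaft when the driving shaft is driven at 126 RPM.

Chain: ratio = 32/24 = 1.3333, so shaft B turns at 126 / 1.3333 = 94.5 RPM.
Belt: ratio = 630/180 = 3.5, so the driven shaft turns at 94.5 / 3.5 = 27 RPM.

27 RPM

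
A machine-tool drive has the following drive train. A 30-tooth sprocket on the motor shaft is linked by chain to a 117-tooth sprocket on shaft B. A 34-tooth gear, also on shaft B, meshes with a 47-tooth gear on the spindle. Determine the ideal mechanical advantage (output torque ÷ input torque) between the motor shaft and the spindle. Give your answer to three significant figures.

5.39

Each stage contributes driven/driver: chain 117/30 = 3.9, gear mesh 47/34 = 1.3824.
Overall: 3.9 × 1.3824 = 5.3912.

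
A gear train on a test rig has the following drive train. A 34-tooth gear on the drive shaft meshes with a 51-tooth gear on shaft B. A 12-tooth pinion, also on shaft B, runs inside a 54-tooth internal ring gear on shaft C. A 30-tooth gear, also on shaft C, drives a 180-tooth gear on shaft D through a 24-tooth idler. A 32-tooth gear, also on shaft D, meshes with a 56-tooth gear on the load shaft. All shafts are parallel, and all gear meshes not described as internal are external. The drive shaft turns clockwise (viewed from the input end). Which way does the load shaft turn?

the drive shaft → shaft B: external mesh, 1 reversal → CCW.
shaft B → shaft C: internal mesh, same direction → CCW.
shaft C → shaft D: driver → idler → driven is 2 external meshes, 2 reversals → CCW.
shaft D → the load shaft: external mesh, 1 reversal → CW.
4 reversals in total — an even number — so the load shaft turns the same way as the drive shaft.

clockwise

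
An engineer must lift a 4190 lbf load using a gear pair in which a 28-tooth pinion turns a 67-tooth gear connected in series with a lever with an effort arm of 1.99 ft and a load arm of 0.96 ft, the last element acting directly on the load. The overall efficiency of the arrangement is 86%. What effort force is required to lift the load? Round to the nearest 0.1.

982.2 lbf

Gear pair MA = 67/28 = 2.3929.
Lever MA = effort arm / load arm = 1.99/0.96 = 2.0729.
Combined ideal MA = 2.3929 × 2.0729 = 4.9602.
Actual MA = 4.9602 × 0.86 = 4.2658.
Effort = load / actual MA = 4190 / 4.2658 = 982.24 lbf.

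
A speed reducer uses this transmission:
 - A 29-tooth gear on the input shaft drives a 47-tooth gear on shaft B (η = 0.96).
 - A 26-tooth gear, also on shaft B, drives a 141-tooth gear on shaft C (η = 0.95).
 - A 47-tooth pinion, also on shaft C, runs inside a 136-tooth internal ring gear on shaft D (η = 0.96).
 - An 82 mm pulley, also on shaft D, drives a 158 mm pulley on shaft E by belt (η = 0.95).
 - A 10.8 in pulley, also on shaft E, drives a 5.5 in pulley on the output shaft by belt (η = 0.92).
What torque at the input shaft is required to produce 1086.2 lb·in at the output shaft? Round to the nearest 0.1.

56.9 lb·in

Overall ratio R = 1.6207 × 5.4231 × 2.8936 × 1.9268 × 0.50926 = 24.956; overall efficiency η = 0.96 × 0.95 × 0.96 × 0.95 × 0.92 = 0.7652.
Input torque = output torque / (R × η) = 1086.2 / (24.956 × 0.7652) = 56.881 lb·in.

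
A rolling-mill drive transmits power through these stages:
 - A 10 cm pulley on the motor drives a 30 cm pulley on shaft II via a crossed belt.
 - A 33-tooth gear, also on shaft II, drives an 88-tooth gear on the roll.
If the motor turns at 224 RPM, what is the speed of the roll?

28 RPM

belt 30/10 = 3 → 224/3 = 74.667 RPM
gear mesh 88/33 = 2.6667 → 74.667/2.6667 = 28 RPM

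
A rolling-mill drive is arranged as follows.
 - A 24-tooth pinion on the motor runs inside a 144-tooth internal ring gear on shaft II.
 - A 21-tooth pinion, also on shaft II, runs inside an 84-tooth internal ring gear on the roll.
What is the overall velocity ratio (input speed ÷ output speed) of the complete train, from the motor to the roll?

24

Each stage contributes driven/driver: internal gear 144/24 = 6, internal gear 84/21 = 4.
Overall: 6 × 4 = 24.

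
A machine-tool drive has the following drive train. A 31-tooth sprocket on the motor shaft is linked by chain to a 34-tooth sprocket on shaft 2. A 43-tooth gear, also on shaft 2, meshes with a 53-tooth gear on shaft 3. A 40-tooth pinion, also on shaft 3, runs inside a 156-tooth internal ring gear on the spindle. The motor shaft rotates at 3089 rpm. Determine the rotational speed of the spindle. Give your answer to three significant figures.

the motor shaft → shaft 2 (chain, 34/31): 3089 ÷ 1.0968 = 2816.4 rpm
shaft 2 → shaft 3 (gear mesh, 53/43): 2816.4 ÷ 1.2326 = 2285 rpm
shaft 3 → the spindle (internal gear, 156/40): 2285 ÷ 3.9 = 585.91 rpm

586 rpm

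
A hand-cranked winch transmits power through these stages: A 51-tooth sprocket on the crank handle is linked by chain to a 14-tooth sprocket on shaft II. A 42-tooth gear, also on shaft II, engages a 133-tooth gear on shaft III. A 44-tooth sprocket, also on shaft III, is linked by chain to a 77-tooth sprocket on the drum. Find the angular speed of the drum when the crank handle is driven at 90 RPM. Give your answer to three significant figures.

the crank handle → shaft II (chain, 14/51): 90 ÷ 0.27451 = 327.86 RPM
shaft II → shaft III (gear mesh, 133/42): 327.86 ÷ 3.1667 = 103.53 RPM
shaft III → the drum (chain, 77/44): 103.53 ÷ 1.75 = 59.162 RPM

59.2 RPM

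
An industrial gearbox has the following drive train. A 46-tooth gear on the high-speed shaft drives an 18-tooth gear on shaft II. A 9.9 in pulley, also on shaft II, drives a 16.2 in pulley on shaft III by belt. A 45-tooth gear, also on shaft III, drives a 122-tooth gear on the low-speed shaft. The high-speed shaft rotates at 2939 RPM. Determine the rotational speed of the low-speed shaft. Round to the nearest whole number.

1693 RPM

the high-speed shaft → shaft II (gear mesh, 18/46): 2939 ÷ 0.3913 = 7510.8 RPM
shaft II → shaft III (belt, 16.2/9.9): 7510.8 ÷ 1.6364 = 4589.9 RPM
shaft III → the low-speed shaft (gear mesh, 122/45): 4589.9 ÷ 2.7111 = 1693 RPM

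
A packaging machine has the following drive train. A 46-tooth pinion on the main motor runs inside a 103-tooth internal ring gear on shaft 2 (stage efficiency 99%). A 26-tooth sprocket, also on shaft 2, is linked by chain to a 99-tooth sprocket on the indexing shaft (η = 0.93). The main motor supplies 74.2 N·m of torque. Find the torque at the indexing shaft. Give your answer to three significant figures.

582 N·m

Internal gear: ratio = 103/46 = 2.2391; torque at shaft 2 = 74.2 × 2.2391 × 0.99 = 164.48 N·m.
Chain: ratio = 99/26 = 3.8077; torque at the indexing shaft = 164.48 × 3.8077 × 0.93 = 582.46 N·m.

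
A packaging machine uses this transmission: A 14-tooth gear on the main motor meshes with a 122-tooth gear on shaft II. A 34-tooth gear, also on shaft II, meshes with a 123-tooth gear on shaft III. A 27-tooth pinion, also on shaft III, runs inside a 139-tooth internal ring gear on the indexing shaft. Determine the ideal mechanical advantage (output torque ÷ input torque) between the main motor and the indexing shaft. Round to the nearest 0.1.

162.3

Each stage contributes driven/driver: gear mesh 122/14 = 8.7143, gear mesh 123/34 = 3.6176, internal gear 139/27 = 5.1481.
Overall: 8.7143 × 3.6176 × 5.1481 = 162.3.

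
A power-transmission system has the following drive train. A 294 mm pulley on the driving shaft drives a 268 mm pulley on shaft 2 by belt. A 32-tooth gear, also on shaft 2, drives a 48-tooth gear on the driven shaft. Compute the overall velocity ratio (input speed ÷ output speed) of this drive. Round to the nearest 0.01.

Each stage contributes driven/driver: belt 268/294 = 0.91156, gear mesh 48/32 = 1.5.
Overall: 0.91156 × 1.5 = 1.3673.

1.37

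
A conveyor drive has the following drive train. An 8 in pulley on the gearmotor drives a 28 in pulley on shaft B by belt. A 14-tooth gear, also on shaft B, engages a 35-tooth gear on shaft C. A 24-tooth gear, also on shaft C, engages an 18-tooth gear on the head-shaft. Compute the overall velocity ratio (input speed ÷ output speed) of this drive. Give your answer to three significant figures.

Each stage contributes driven/driver: belt 28/8 = 3.5, gear mesh 35/14 = 2.5, gear mesh 18/24 = 0.75.
Overall: 3.5 × 2.5 × 0.75 = 6.5625.

6.56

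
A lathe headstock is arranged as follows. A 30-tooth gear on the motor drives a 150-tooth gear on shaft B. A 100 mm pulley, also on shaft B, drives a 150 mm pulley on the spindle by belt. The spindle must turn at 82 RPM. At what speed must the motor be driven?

615 RPM

Overall ratio R = 5 × 1.5 = 7.5.
Required input speed = output speed × R = 82 × 7.5 = 615 RPM.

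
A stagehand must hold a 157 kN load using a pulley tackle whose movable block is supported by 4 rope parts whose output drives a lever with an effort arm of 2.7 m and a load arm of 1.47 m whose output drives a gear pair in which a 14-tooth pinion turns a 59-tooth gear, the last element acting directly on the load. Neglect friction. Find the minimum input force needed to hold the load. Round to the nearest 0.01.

5.07 kN

Block-and-tackle MA = number of supporting rope parts = 4.
Lever MA = effort arm / load arm = 2.7/1.47 = 1.8367.
Gear pair MA = 59/14 = 4.2143.
Combined ideal MA = 4 × 1.8367 × 4.2143 = 30.962.
Effort = load / MA = 157 / 30.962 = 5.0707 kN.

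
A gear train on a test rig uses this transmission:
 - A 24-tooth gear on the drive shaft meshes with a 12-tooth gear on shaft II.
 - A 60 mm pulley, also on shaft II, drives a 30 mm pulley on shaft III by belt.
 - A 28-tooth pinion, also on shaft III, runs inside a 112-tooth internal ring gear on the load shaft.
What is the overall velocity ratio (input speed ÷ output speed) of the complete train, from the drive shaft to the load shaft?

1

Each stage contributes driven/driver: gear mesh 12/24 = 0.5, belt 30/60 = 0.5, internal gear 112/28 = 4.
Overall: 0.5 × 0.5 × 4 = 1.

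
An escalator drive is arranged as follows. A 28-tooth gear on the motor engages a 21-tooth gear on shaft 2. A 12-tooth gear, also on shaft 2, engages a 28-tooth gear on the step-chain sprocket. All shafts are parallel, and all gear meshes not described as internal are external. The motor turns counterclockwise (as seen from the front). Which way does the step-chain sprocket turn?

the motor → shaft 2: external mesh, 1 reversal → CW.
shaft 2 → the step-chain sprocket: external mesh, 1 reversal → CCW.
2 reversals in total — an even number — so the step-chain sprocket turns the same way as the motor.

counterclockwise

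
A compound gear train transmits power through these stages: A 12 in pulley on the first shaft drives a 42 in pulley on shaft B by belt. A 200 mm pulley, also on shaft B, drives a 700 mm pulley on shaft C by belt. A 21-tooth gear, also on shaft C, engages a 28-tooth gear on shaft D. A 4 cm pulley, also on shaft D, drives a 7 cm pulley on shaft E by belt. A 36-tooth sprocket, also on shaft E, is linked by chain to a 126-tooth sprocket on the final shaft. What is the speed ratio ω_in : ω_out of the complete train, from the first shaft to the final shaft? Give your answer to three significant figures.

100

Each stage contributes driven/driver: belt 42/12 = 3.5, belt 700/200 = 3.5, gear mesh 28/21 = 1.3333, belt 7/4 = 1.75, chain 126/36 = 3.5.
Overall: 3.5 × 3.5 × 1.3333 × 1.75 × 3.5 = 100.04.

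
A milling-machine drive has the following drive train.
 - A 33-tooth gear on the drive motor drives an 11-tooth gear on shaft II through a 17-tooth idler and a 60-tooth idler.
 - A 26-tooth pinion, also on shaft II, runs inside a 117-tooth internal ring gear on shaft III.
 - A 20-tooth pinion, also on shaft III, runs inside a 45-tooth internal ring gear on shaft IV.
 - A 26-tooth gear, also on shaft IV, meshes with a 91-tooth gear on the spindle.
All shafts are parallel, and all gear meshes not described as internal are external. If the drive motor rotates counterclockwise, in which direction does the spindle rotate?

the drive motor → shaft II: driver → idler → idler → driven is 3 external meshes, 3 reversals → CW.
shaft II → shaft III: internal mesh, same direction → CW.
shaft III → shaft IV: internal mesh, same direction → CW.
shaft IV → the spindle: external mesh, 1 reversal → CCW.
4 reversals in total — an even number — so the spindle turns the same way as the drive motor.

counterclockwise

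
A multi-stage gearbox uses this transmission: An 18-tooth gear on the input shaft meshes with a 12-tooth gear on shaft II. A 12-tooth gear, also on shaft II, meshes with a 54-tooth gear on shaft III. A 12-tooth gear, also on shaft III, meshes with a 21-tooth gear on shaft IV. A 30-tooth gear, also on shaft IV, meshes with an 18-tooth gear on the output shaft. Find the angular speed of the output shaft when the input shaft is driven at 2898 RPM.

the input shaft → shaft II (gear mesh, 12/18): 2898 ÷ 0.66667 = 4347 RPM
shaft II → shaft III (gear mesh, 54/12): 4347 ÷ 4.5 = 966 RPM
shaft III → shaft IV (gear mesh, 21/12): 966 ÷ 1.75 = 552 RPM
shaft IV → the output shaft (gear mesh, 18/30): 552 ÷ 0.6 = 920 RPM

920 RPM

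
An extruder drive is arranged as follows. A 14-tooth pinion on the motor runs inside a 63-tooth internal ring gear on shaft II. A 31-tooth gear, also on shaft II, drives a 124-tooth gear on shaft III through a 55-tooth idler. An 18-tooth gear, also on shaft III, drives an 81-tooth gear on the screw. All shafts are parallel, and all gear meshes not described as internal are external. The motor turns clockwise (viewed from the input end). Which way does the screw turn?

anticlockwise

the motor → shaft II: internal mesh, same direction → CW.
shaft II → shaft III: driver → idler → driven is 2 external meshes, 2 reversals → CW.
shaft III → the screw: external mesh, 1 reversal → CCW.
3 reversals in total — an odd number — so the screw turns opposite to the motor.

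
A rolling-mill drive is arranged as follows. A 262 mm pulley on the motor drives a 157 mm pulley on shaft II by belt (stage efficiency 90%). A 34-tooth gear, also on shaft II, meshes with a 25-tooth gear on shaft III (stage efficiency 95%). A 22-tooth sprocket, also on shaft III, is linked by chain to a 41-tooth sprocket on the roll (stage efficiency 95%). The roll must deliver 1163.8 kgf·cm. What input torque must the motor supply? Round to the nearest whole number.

Overall ratio R = 0.59924 × 0.73529 × 1.8636 = 0.82115; overall efficiency η = 0.90 × 0.95 × 0.95 = 0.8122.
Input torque = output torque / (R × η) = 1163.8 / (0.82115 × 0.8122) = 1744.9 kgf·cm.

1745 kgf·cm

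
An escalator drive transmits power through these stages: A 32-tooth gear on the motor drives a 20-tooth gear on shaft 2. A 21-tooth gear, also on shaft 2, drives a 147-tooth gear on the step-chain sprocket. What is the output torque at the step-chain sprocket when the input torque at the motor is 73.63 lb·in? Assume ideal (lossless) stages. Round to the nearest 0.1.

gear mesh 20/32 = 0.625 → τ = 73.63·0.625 = 46.019 lb·in
gear mesh 147/21 = 7 → τ = 46.019·7 = 322.13 lb·in

322.1 lb·in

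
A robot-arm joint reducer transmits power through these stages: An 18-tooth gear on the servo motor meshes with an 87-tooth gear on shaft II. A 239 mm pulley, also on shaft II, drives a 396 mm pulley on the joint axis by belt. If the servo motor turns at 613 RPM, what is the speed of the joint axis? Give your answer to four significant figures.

76.54 RPM

the servo motor → shaft II (gear mesh, 87/18): 613 ÷ 4.8333 = 126.83 RPM
shaft II → the joint axis (belt, 396/239): 126.83 ÷ 1.6569 = 76.545 RPM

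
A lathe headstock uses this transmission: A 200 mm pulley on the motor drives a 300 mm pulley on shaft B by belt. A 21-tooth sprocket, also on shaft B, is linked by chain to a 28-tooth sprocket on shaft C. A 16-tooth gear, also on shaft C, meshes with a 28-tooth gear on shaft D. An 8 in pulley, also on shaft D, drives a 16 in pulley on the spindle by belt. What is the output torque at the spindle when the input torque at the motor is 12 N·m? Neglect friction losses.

84 N·m

belt 300/200 = 1.5 → τ = 12·1.5 = 18 N·m
chain 28/21 = 1.3333 → τ = 18·1.3333 = 24 N·m
gear mesh 28/16 = 1.75 → τ = 24·1.75 = 42 N·m
belt 16/8 = 2 → τ = 42·2 = 84 N·m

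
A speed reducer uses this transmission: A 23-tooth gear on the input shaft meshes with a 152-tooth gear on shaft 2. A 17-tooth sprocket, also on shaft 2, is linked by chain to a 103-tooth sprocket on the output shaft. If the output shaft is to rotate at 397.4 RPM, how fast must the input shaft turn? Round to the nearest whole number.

Overall ratio R = 6.6087 × 6.0588 = 40.041.
Required input speed = output speed × R = 397.4 × 40.041 = 15912 RPM.

15912 RPM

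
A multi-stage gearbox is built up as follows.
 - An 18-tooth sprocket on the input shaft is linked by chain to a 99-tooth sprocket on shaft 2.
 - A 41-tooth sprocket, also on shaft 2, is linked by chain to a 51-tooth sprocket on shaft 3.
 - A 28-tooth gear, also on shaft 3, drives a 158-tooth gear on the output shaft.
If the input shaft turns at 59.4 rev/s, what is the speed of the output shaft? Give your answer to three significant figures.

the input shaft → shaft 2 (chain, 99/18): 59.4 ÷ 5.5 = 10.8 rev/s
shaft 2 → shaft 3 (chain, 51/41): 10.8 ÷ 1.2439 = 8.6824 rev/s
shaft 3 → the output shaft (gear mesh, 158/28): 8.6824 ÷ 5.6429 = 1.5386 rev/s

1.54 rev/s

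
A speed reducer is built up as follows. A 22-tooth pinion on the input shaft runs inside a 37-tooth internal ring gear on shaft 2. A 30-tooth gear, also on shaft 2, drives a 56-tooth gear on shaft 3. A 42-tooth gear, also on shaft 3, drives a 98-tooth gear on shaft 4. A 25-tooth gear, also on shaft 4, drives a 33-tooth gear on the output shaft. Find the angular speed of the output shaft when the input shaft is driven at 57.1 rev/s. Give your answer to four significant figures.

5.905 rev/s

Internal gear: ratio = 37/22 = 1.6818, so shaft 2 turns at 57.1 / 1.6818 = 33.951 rev/s.
Gear mesh: ratio = 56/30 = 1.8667, so shaft 3 turns at 33.951 / 1.8667 = 18.188 rev/s.
Gear mesh: ratio = 98/42 = 2.3333, so shaft 4 turns at 18.188 / 2.3333 = 7.795 rev/s.
Gear mesh: ratio = 33/25 = 1.32, so the output shaft turns at 7.795 / 1.32 = 5.9053 rev/s.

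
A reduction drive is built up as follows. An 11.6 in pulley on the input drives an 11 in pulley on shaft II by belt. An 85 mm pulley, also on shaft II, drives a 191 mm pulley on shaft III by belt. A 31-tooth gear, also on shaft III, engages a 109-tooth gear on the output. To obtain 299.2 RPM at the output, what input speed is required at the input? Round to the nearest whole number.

Overall ratio R = 0.94828 × 2.2471 × 3.5161 = 7.4923.
Required input speed = output speed × R = 299.2 × 7.4923 = 2241.7 RPM.

2242 RPM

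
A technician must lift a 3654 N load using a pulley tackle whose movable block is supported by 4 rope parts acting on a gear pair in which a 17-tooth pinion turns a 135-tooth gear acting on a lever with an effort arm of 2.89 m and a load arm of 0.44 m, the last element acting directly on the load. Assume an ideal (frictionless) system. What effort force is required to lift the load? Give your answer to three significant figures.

Block-and-tackle MA = number of supporting rope parts = 4.
Gear pair MA = 135/17 = 7.9412.
Lever MA = effort arm / load arm = 2.89/0.44 = 6.5682.
Combined ideal MA = 4 × 7.9412 × 6.5682 = 208.64.
Effort = load / MA = 3654 / 208.64 = 17.514 N.

17.5 N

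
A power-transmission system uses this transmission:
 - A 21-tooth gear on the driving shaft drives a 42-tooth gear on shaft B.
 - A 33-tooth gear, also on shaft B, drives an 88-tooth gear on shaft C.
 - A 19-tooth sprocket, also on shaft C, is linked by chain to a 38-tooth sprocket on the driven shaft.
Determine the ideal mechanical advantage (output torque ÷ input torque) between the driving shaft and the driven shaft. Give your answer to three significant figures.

10.7

Each stage contributes driven/driver: gear mesh 42/21 = 2, gear mesh 88/33 = 2.6667, chain 38/19 = 2.
Overall: 2 × 2.6667 × 2 = 10.667.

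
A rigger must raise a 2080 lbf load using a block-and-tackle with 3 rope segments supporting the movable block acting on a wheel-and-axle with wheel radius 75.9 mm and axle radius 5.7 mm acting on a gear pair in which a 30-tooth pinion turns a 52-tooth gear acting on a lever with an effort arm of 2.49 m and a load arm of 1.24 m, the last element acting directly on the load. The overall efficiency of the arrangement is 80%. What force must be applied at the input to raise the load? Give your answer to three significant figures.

18.7 lbf

Block-and-tackle MA = number of supporting rope parts = 3.
Wheel-and-axle MA = R/r = 75.9/5.7 = 13.316.
Gear pair MA = 52/30 = 1.7333.
Lever MA = effort arm / load arm = 2.49/1.24 = 2.0081.
Combined ideal MA = 3 × 13.316 × 1.7333 × 2.0081 = 139.04.
Actual MA = 139.04 × 0.80 = 111.23.
Effort = load / actual MA = 2080 / 111.23 = 18.699 lbf.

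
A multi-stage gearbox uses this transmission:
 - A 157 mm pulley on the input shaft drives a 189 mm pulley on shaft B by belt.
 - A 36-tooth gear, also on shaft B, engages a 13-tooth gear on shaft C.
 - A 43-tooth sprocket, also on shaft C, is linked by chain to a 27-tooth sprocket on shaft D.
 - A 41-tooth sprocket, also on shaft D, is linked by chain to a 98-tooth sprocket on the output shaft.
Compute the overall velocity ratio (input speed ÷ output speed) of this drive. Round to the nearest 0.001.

Each stage contributes driven/driver: belt 189/157 = 1.2038, gear mesh 13/36 = 0.36111, chain 27/43 = 0.62791, chain 98/41 = 2.3902.
Overall: 1.2038 × 0.36111 × 0.62791 × 2.3902 = 0.65244.

0.652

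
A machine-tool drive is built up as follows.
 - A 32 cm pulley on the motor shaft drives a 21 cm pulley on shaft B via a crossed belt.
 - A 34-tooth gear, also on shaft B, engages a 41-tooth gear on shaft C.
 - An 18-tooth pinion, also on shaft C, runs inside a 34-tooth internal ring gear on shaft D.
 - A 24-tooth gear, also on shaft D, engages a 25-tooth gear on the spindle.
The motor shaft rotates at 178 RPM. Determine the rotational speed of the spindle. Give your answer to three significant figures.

belt 21/32 = 0.65625 → 178/0.65625 = 271.24 RPM
gear mesh 41/34 = 1.2059 → 271.24/1.2059 = 224.93 RPM
internal gear 34/18 = 1.8889 → 224.93/1.8889 = 119.08 RPM
gear mesh 25/24 = 1.0417 → 119.08/1.0417 = 114.32 RPM

114 RPM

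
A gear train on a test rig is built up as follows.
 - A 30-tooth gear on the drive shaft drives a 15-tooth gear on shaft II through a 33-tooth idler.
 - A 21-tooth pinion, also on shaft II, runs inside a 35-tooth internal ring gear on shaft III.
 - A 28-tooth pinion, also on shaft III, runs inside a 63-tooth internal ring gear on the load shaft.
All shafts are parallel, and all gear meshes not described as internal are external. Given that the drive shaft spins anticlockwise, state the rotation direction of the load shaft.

the drive shaft → shaft II: driver → idler → driven is 2 external meshes, 2 reversals → CCW.
shaft II → shaft III: internal mesh, same direction → CCW.
shaft III → the load shaft: internal mesh, same direction → CCW.
2 reversals in total — an even number — so the load shaft turns the same way as the drive shaft.

anticlockwise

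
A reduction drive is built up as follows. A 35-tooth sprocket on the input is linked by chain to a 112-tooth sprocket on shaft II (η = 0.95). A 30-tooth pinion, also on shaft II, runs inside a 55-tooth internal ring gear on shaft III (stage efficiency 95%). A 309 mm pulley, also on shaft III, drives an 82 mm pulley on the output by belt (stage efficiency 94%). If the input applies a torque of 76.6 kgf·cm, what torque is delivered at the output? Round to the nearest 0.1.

101.2 kgf·cm

chain 112/35 = 3.2 → τ = 76.6·3.2·0.95 = 232.86 kgf·cm
internal gear 55/30 = 1.8333 → τ = 232.86·1.8333·0.95 = 405.57 kgf·cm
belt 82/309 = 0.26537 → τ = 405.57·0.26537·0.94 = 101.17 kgf·cm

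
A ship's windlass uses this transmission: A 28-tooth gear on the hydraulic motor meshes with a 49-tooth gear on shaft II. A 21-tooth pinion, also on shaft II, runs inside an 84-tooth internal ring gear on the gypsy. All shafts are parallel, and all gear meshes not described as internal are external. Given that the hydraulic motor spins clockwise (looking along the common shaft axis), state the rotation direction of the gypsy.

counterclockwise

the hydraulic motor → shaft II: external mesh, 1 reversal → CCW.
shaft II → the gypsy: internal mesh, same direction → CCW.
1 reversal in total — an odd number — so the gypsy turns opposite to the hydraulic motor.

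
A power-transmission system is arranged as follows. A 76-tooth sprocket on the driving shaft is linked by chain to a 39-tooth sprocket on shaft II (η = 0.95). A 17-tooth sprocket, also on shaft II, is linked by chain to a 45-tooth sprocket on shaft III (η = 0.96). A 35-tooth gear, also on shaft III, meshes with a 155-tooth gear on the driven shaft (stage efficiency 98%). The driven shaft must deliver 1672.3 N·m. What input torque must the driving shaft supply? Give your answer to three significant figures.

311 N·m

Overall ratio R = 0.51316 × 2.6471 × 4.4286 = 6.0156; overall efficiency η = 0.95 × 0.96 × 0.98 = 0.8938.
Input torque = output torque / (R × η) = 1672.3 / (6.0156 × 0.8938) = 311.04 N·m.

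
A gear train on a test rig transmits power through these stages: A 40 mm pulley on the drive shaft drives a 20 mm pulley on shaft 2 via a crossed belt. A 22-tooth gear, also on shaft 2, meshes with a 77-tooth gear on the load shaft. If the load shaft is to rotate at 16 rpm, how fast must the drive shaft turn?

Overall ratio R = 0.5 × 3.5 = 1.75.
Required input speed = output speed × R = 16 × 1.75 = 28 rpm.

28 rpm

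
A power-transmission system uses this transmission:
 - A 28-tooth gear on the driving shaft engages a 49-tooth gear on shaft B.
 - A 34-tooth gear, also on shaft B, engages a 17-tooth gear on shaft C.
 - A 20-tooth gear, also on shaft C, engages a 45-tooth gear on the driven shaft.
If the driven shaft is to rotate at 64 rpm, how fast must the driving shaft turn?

Overall ratio R = 1.75 × 0.5 × 2.25 = 1.9688.
Required input speed = output speed × R = 64 × 1.9688 = 126 rpm.

126 rpm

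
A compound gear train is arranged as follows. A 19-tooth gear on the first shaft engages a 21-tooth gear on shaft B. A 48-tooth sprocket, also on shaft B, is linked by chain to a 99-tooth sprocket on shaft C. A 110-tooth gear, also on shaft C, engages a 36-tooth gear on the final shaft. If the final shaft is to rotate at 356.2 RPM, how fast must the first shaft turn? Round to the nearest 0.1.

265.7 RPM

Overall ratio R = 1.1053 × 2.0625 × 0.32727 = 0.74605.
Required input speed = output speed × R = 356.2 × 0.74605 = 265.74 RPM.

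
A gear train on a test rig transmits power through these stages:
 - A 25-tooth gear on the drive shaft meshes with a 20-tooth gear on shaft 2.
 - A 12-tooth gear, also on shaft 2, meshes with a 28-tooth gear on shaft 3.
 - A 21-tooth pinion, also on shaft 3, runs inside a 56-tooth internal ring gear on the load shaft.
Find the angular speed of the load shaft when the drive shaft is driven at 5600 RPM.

gear mesh 20/25 = 0.8 → 5600/0.8 = 7000 RPM
gear mesh 28/12 = 2.3333 → 7000/2.3333 = 3000 RPM
internal gear 56/21 = 2.6667 → 3000/2.6667 = 1125 RPM

1125 RPM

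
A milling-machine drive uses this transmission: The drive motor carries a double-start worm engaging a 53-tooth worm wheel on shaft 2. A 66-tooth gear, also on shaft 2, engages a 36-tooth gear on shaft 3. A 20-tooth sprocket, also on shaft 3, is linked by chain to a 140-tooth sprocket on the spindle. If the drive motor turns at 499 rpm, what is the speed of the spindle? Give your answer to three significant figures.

Worm: ratio = 53/2 = 26.5, so shaft 2 turns at 499 / 26.5 = 18.83 rpm.
Gear mesh: ratio = 36/66 = 0.54545, so shaft 3 turns at 18.83 / 0.54545 = 34.522 rpm.
Chain: ratio = 140/20 = 7, so the spindle turns at 34.522 / 7 = 4.9317 rpm.

4.93 rpm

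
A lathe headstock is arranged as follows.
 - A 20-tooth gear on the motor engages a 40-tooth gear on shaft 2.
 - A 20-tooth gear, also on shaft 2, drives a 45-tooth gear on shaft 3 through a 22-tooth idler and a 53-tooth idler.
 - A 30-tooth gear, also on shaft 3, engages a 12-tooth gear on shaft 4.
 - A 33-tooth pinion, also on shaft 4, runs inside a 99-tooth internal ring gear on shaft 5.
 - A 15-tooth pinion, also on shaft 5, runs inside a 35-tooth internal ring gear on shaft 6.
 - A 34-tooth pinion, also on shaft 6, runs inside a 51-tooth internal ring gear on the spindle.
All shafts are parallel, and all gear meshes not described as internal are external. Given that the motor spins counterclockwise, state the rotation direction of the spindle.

clockwise

the motor → shaft 2: external mesh, 1 reversal → CW.
shaft 2 → shaft 3: driver → idler → idler → driven is 3 external meshes, 3 reversals → CCW.
shaft 3 → shaft 4: external mesh, 1 reversal → CW.
shaft 4 → shaft 5: internal mesh, same direction → CW.
shaft 5 → shaft 6: internal mesh, same direction → CW.
shaft 6 → the spindle: internal mesh, same direction → CW.
5 reversals in total — an odd number — so the spindle turns opposite to the motor.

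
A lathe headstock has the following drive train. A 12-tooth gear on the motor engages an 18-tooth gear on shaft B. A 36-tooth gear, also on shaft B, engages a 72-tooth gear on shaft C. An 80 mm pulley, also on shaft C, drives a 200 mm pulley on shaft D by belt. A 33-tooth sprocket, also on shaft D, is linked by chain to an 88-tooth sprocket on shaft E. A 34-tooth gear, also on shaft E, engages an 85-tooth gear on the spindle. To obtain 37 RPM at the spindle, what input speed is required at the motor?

1850 RPM

Overall ratio R = 1.5 × 2 × 2.5 × 2.6667 × 2.5 = 50.
Required input speed = output speed × R = 37 × 50 = 1850 RPM.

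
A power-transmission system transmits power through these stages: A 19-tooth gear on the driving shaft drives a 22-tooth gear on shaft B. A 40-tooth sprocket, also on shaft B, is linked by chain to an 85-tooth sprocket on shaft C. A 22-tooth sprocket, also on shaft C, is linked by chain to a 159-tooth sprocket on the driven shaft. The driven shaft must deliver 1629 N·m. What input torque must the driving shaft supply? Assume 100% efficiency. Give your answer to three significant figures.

91.6 N·m

Overall ratio R = 1.1579 × 2.125 × 7.2273 = 17.783.
Input torque = output torque / R = 1629 / 17.783 = 91.605 N·m.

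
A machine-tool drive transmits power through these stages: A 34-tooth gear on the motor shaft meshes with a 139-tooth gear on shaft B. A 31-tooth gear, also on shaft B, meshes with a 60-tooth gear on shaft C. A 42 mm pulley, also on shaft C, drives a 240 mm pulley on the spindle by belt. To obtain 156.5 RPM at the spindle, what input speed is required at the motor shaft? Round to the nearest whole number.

Overall ratio R = 4.0882 × 1.9355 × 5.7143 = 45.216.
Required input speed = output speed × R = 156.5 × 45.216 = 7076.2 RPM.

7076 RPM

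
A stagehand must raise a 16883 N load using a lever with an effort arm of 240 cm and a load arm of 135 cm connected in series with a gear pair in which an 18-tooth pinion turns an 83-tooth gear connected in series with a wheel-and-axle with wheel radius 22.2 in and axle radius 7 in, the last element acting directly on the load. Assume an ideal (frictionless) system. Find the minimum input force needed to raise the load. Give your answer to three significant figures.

Lever MA = effort arm / load arm = 240/135 = 1.7778.
Gear pair MA = 83/18 = 4.6111.
Wheel-and-axle MA = R/r = 22.2/7 = 3.1714.
Combined ideal MA = 1.7778 × 4.6111 × 3.1714 = 25.998.
Effort = load / MA = 16883 / 25.998 = 649.4 N.

649 N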